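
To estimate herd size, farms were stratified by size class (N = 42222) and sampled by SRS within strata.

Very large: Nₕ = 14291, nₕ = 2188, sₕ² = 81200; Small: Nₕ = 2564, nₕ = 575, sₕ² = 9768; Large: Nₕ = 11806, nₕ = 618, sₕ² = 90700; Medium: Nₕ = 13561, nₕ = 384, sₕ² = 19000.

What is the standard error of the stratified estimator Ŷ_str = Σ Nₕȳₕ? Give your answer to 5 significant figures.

Var(Ŷ_str) = Σₕ Nₕ²(1 − fₕ)sₕ²/nₕ.
Very large: 14291²·(1 − 2188/14291)·81200/2188 = 6.4189555 × 10^9.
Small: 2564²·(1 − 575/2564)·9768/575 = 8.6634448 × 10^7.
Large: 11806²·(1 − 618/11806)·90700/618 = 1.9385368 × 10^10.
Medium: 13561²·(1 − 384/13561)·19000/384 = 8.8415954 × 10^9.
Sum = 3.4732553 × 10^10.
SE = √(3.4732553 × 10^10) = 186370.

186370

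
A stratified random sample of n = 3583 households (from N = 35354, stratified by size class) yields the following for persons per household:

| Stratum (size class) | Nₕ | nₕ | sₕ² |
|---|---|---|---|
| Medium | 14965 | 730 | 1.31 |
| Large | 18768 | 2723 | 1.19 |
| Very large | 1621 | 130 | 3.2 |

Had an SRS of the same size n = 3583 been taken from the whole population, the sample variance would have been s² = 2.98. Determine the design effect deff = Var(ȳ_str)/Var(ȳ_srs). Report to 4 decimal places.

Var(ȳ_str) = Σ Wₕ²(1−fₕ)sₕ²/nₕ with Wₕ = Nₕ/35354:
  Medium: (14965/35354)²·(1−730/14965)·1.31/730 = 3.0584791 × 10^-4
  Large: (18768/35354)²·(1−2723/18768)·1.19/2723 = 1.0528825 × 10^-4
  Very large: (1621/35354)²·(1−130/1621)·3.2/130 = 4.7598161 × 10^-5
  → Var(ȳ_str) = 4.5873432 × 10^-4.
Var(ȳ_srs) = (1 − 3583/35354)·2.98/3583 = 7.4741495 × 10^-4.
deff = (4.5873432 × 10^-4) / (7.4741495 × 10^-4) = 0.6138.

0.6138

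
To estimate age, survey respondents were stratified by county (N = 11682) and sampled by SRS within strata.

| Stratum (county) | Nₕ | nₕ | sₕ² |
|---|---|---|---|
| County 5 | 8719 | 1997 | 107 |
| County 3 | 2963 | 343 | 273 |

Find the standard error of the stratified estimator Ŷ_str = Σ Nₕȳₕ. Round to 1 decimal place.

3052.7

Var(Ŷ_str) = Σₕ Nₕ²(1 − fₕ)sₕ²/nₕ.
County 5: 8719²·(1 − 1997/8719)·107/1997 = 3.1402983 × 10^6.
County 3: 2963²·(1 − 343/2963)·273/343 = 6.178762 × 10^6.
Sum = 9.3190603 × 10^6.
SE = √(9.3190603 × 10^6) = 3052.7.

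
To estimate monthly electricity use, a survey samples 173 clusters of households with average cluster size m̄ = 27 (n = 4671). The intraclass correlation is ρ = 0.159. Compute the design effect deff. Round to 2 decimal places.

deff = 1 + (27 − 1)·0.159 = 1 + 4.134 = 5.134.

5.13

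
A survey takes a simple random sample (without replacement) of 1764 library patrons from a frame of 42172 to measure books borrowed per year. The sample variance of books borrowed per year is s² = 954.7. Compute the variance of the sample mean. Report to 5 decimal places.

Under SRS without replacement, Var(ȳ) = (1 − f)·s²/n with f = n/N = 1764/42172 = 0.04182870.
Var(ȳ) = (1 − 0.04182870)·954.7/1764 = 0.95817130·0.54121315 = 0.51857491.

0.51857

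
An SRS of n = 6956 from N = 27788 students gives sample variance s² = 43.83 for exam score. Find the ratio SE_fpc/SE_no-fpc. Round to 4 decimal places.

f = n/N = 6956/27788 = 0.25032388.
SE_no-fpc = √(s²/n) = 0.079379059; SE_fpc = √((1−f)s²/n) = 0.068729437.
Ratio = √(1−f) = 0.86583839.

0.8658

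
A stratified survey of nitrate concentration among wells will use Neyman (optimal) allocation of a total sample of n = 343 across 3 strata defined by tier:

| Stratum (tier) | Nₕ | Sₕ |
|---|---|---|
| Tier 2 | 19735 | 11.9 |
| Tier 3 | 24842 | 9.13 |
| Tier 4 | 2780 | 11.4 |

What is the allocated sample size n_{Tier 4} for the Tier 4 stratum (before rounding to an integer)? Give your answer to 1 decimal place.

22.0

Neyman allocation: nₕ = n·NₕSₕ / Σⱼ NⱼSⱼ.
Σ NⱼSⱼ = 19735·11.9 + 24842·9.13 + 2780·11.4 = 493345.96.
n_{Tier 4} = 343·2780·11.4 / 493345.96 = 22.0.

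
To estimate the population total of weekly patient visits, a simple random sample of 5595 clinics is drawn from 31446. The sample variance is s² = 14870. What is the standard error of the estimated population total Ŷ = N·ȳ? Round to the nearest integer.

Var(Ŷ) = N²·Var(ȳ) = N²·(1 − n/N)·s²/n.
f = 5595/31446 = 0.17792406; Var(ȳ) = 0.82207594·14870/5595 = 2.184856.
Var(Ŷ) = 31446² · 2.184856 = 2.1604969 × 10^9.
SE(Ŷ) = √(2.1604969 × 10^9) = 46481.

46481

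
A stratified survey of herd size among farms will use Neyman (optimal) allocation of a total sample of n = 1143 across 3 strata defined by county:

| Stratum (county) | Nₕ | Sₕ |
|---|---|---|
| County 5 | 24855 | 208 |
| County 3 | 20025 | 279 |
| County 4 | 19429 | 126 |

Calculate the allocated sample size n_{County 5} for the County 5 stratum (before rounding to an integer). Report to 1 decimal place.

Neyman allocation: nₕ = n·NₕSₕ / Σⱼ NⱼSⱼ.
Σ NⱼSⱼ = 24855·208 + 20025·279 + 19429·126 = 1.3204869 × 10^7.
n_{County 5} = 1143·24855·208 / (1.3204869 × 10^7) = 447.5.

447.5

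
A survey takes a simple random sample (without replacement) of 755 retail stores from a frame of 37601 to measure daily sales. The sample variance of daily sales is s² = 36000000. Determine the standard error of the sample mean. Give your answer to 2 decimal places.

Under SRS without replacement, Var(ȳ) = (1 − f)·s²/n with f = n/N = 755/37601 = 0.02007925.
Var(ȳ) = (1 − 0.02007925)·36000000/755 = 0.97992075·47682.119 = 46724.698.
SE(ȳ) = √(46724.698) = 216.16.

216.16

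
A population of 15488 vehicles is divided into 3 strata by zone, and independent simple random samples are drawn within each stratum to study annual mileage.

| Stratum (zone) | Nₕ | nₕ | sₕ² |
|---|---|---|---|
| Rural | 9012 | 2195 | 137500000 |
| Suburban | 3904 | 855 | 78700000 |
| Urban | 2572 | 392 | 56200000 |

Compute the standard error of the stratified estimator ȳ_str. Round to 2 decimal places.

154.80

Var(ȳ_str) = Σₕ Wₕ²(1 − fₕ)sₕ²/nₕ with Wₕ = Nₕ/N, N = 15488.
Rural: Wₕ = 0.58186983; term = 0.58186983²·(1 − 0.24356414)·137500000/2195 = 16043.236.
Suburban: Wₕ = 0.25206612; term = 0.25206612²·(1 − 0.21900615)·78700000/855 = 4567.5696.
Urban: Wₕ = 0.16606405; term = 0.16606405²·(1 − 0.15241058)·56200000/392 = 3351.0972.
Sum = 23961.903.
SE = √(23961.903) = 154.80.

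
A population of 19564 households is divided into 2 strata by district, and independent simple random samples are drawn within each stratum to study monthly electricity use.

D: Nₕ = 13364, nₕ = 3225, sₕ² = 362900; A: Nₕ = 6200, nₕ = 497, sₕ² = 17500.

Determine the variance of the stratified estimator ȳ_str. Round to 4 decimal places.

Var(ȳ_str) = Σₕ Wₕ²(1 − fₕ)sₕ²/nₕ with Wₕ = Nₕ/N, N = 19564.
D: Wₕ = 0.68309139; term = 0.68309139²·(1 − 0.24131996)·362900/3225 = 39.835799.
A: Wₕ = 0.31690861; term = 0.31690861²·(1 − 0.08016129)·17500/497 = 3.2528303.
Sum = 43.088629.

43.0886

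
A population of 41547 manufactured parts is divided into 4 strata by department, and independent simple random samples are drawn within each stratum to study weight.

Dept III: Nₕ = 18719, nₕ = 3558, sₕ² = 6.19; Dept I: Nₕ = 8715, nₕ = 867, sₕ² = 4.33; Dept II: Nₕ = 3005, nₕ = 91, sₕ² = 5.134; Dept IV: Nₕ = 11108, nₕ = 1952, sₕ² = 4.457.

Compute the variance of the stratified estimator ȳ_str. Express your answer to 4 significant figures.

Var(ȳ_str) = Σₕ Wₕ²(1 − fₕ)sₕ²/nₕ with Wₕ = Nₕ/N, N = 41547.
Dept III: Wₕ = 0.45054998; term = 0.45054998²·(1 − 0.19007426)·6.19/3558 = 2.8603281 × 10^-4.
Dept I: Wₕ = 0.20976244; term = 0.20976244²·(1 − 0.09948365)·4.33/867 = 1.9788635 × 10^-4.
Dept II: Wₕ = 0.07232773; term = 0.07232773²·(1 − 0.03028286)·5.134/91 = 2.8619969 × 10^-4.
Dept IV: Wₕ = 0.26735986; term = 0.26735986²·(1 − 0.17572920)·4.457/1952 = 1.3453186 × 10^-4.
Sum = 9.0465071 × 10^-4.

9.047 × 10^-4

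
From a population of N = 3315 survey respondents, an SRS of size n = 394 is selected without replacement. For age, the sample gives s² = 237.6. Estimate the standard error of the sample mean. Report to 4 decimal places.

0.7290

Under SRS without replacement, Var(ȳ) = (1 − f)·s²/n with f = n/N = 394/3315 = 0.11885370.
Var(ȳ) = (1 − 0.11885370)·237.6/394 = 0.88114630·0.60304569 = 0.53137148.
SE(ȳ) = √(0.53137148) = 0.7290.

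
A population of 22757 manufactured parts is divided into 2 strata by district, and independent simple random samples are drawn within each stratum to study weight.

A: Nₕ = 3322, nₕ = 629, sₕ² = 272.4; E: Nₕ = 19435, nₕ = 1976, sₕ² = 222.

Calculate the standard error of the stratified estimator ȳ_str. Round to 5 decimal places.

Var(ȳ_str) = Σₕ Wₕ²(1 − fₕ)sₕ²/nₕ with Wₕ = Nₕ/N, N = 22757.
A: Wₕ = 0.14597706; term = 0.14597706²·(1 − 0.18934377)·272.4/629 = 0.0074810476.
E: Wₕ = 0.85402294; term = 0.85402294²·(1 − 0.10167224)·222/1976 = 0.073610527.
Sum = 0.081091575.
SE = √(0.081091575) = 0.28477.

0.28477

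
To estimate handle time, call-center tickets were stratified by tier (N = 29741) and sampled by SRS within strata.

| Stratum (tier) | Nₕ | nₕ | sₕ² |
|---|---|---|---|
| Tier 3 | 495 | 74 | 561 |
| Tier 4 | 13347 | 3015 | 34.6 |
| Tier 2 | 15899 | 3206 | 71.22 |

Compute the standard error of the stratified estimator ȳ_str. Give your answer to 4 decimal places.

0.0930

Var(ȳ_str) = Σₕ Wₕ²(1 − fₕ)sₕ²/nₕ with Wₕ = Nₕ/N, N = 29741.
Tier 3: Wₕ = 0.01664369; term = 0.01664369²·(1 − 0.14949495)·561/74 = 0.0017861063.
Tier 4: Wₕ = 0.44877442; term = 0.44877442²·(1 − 0.22589346)·34.6/3015 = 0.0017891457.
Tier 2: Wₕ = 0.53458189; term = 0.53458189²·(1 − 0.20164790)·71.22/3206 = 0.0050682894.
Sum = 0.0086435414.
SE = √(0.0086435414) = 0.0930.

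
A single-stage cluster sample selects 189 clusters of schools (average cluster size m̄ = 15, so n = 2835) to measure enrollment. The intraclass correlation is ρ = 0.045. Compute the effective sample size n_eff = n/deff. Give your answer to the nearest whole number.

1739

deff = 1 + (15 − 1)·0.045 = 1 + 0.63 = 1.63.
n_eff = 2835 / 1.63 = 1739.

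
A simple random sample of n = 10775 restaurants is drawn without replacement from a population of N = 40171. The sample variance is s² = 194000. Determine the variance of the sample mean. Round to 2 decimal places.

13.18

Under SRS without replacement, Var(ȳ) = (1 − f)·s²/n with f = n/N = 10775/40171 = 0.26822832.
Var(ȳ) = (1 − 0.26822832)·194000/10775 = 0.73177168·18.00464 = 13.175286.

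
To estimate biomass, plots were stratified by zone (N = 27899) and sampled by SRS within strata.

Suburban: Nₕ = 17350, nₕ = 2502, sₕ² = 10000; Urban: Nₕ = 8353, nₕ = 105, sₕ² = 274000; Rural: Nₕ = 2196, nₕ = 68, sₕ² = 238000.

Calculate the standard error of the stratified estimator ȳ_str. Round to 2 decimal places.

Var(ȳ_str) = Σₕ Wₕ²(1 − fₕ)sₕ²/nₕ with Wₕ = Nₕ/N, N = 27899.
Suburban: Wₕ = 0.62188609; term = 0.62188609²·(1 − 0.14420749)·10000/2502 = 1.3228264.
Urban: Wₕ = 0.29940141; term = 0.29940141²·(1 − 0.01257033)·274000/105 = 230.9804.
Rural: Wₕ = 0.07871250; term = 0.07871250²·(1 − 0.03096539)·238000/68 = 21.013323.
Sum = 253.31655.
SE = √(253.31655) = 15.92.

15.92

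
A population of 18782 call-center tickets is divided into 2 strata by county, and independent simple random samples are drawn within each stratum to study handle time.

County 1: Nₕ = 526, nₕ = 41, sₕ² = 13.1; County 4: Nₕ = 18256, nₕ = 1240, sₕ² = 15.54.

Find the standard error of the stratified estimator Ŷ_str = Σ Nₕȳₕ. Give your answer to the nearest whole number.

Var(Ŷ_str) = Σₕ Nₕ²(1 − fₕ)sₕ²/nₕ.
County 1: 526²·(1 − 41/526)·13.1/41 = 81510.756.
County 4: 18256²·(1 − 1240/18256)·15.54/1240 = 3.893072 × 10^6.
Sum = 3.9745828 × 10^6.
SE = √(3.9745828 × 10^6) = 1994.

1994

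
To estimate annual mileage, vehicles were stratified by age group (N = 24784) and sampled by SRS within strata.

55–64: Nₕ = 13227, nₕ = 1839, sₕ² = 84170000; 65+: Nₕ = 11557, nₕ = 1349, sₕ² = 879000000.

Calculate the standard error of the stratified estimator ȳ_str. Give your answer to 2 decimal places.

Var(ȳ_str) = Σₕ Wₕ²(1 − fₕ)sₕ²/nₕ with Wₕ = Nₕ/N, N = 24784.
55–64: Wₕ = 0.53369109; term = 0.53369109²·(1 − 0.13903379)·84170000/1839 = 11223.844.
65+: Wₕ = 0.46630891; term = 0.46630891²·(1 − 0.11672579)·879000000/1349 = 125146.84.
Sum = 136370.68.
SE = √(136370.68) = 369.28.

369.28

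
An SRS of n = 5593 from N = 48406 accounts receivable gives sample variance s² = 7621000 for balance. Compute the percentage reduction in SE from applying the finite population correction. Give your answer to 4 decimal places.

f = n/N = 5593/48406 = 0.11554353.
SE_no-fpc = √(s²/n) = 36.913359; SE_fpc = √((1−f)s²/n) = 34.71537.
Ratio = √(1−f) = 0.94045546. Reduction = 100·(1 − 0.94045546) = 5.9545%.

5.9545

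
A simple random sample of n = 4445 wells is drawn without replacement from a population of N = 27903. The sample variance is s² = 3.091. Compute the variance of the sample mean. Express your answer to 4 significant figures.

Under SRS without replacement, Var(ȳ) = (1 − f)·s²/n with f = n/N = 4445/27903 = 0.15930187.
Var(ȳ) = (1 − 0.15930187)·3.091/4445 = 0.84069813·6.9538808 × 10^-4 = 5.8461146 × 10^-4.

5.846 × 10^-4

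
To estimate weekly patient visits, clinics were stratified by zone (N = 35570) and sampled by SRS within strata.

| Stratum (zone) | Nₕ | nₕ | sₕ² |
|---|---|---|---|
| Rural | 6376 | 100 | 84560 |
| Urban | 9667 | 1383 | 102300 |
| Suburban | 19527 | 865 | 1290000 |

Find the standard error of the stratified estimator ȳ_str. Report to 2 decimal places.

Var(ȳ_str) = Σₕ Wₕ²(1 − fₕ)sₕ²/nₕ with Wₕ = Nₕ/N, N = 35570.
Rural: Wₕ = 0.17925218; term = 0.17925218²·(1 − 0.01568381)·84560/100 = 26.744131.
Urban: Wₕ = 0.27177397; term = 0.27177397²·(1 − 0.14306403)·102300/1383 = 4.6818504.
Suburban: Wₕ = 0.54897385; term = 0.54897385²·(1 − 0.04429764)·1290000/865 = 429.53602.
Sum = 460.962.
SE = √(460.962) = 21.47.

21.47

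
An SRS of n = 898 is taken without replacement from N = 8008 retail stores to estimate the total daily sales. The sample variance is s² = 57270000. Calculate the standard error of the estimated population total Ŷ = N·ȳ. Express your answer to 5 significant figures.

Var(Ŷ) = N²·Var(ȳ) = N²·(1 − n/N)·s²/n.
f = 898/8008 = 0.11213786; Var(ȳ) = 0.88786214·57270000/898 = 56623.457.
Var(Ŷ) = 8008² · 56623.457 = 3.6311527 × 10^12.
SE(Ŷ) = √(3.6311527 × 10^12) = 1.9056 × 10^6.

1.9056 × 10^6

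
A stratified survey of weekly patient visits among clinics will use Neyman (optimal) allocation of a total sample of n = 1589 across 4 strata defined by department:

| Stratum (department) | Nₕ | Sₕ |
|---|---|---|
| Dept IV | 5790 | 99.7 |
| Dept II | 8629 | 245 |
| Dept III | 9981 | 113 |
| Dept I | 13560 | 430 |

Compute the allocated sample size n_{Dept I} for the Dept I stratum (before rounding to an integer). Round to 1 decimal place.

960.1

Neyman allocation: nₕ = n·NₕSₕ / Σⱼ NⱼSⱼ.
Σ NⱼSⱼ = 5790·99.7 + 8629·245 + 9981·113 + 13560·430 = 9.650021 × 10^6.
n_{Dept I} = 1589·13560·430 / (9.650021 × 10^6) = 960.1.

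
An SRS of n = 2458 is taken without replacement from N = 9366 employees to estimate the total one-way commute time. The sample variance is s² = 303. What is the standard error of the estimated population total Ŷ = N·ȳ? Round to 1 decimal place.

2824.1

Var(Ŷ) = N²·Var(ȳ) = N²·(1 − n/N)·s²/n.
f = 2458/9366 = 0.26243861; Var(ȳ) = 0.73756139·303/2458 = 0.090919895.
Var(Ŷ) = 9366² · 0.090919895 = 7.975671 × 10^6.
SE(Ŷ) = √(7.975671 × 10^6) = 2824.1.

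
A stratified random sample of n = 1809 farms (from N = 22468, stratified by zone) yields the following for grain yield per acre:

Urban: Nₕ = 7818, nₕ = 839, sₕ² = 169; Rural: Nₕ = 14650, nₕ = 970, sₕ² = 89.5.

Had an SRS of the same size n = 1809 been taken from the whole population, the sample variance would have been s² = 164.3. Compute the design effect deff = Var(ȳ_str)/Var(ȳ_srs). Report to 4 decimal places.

0.6993

Var(ȳ_str) = Σ Wₕ²(1−fₕ)sₕ²/nₕ with Wₕ = Nₕ/22468:
  Urban: (7818/22468)²·(1−839/7818)·169/839 = 0.021771321
  Rural: (14650/22468)²·(1−970/14650)·89.5/970 = 0.036630782
  → Var(ȳ_str) = 0.058402103.
Var(ȳ_srs) = (1 − 1809/22468)·164.3/1809 = 0.083511037.
deff = 0.058402103 / 0.083511037 = 0.6993.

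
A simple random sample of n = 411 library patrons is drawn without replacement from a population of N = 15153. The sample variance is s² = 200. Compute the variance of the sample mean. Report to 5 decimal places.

0.47342

Under SRS without replacement, Var(ȳ) = (1 − f)·s²/n with f = n/N = 411/15153 = 0.02712334.
Var(ȳ) = (1 − 0.02712334)·200/411 = 0.97287666·0.486618 = 0.4734193.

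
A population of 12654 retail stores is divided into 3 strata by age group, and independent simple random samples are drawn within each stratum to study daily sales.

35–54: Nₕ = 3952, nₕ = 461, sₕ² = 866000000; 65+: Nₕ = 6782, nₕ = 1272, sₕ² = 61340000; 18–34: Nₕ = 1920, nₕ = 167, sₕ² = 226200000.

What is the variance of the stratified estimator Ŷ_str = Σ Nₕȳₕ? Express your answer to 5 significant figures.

Var(Ŷ_str) = Σₕ Nₕ²(1 − fₕ)sₕ²/nₕ.
35–54: 3952²·(1 − 461/3952)·866000000/461 = 2.5916942 × 10^13.
65+: 6782²·(1 − 1272/6782)·61340000/1272 = 1.8020467 × 10^12.
18–34: 1920²·(1 − 167/1920)·226200000/167 = 4.5588917 × 10^12.
Sum = 3.227788 × 10^13.

3.2278 × 10^13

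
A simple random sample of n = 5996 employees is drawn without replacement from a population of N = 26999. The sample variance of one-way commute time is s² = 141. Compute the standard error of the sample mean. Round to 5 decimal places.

0.13525

Under SRS without replacement, Var(ȳ) = (1 − f)·s²/n with f = n/N = 5996/26999 = 0.22208230.
Var(ȳ) = (1 − 0.22208230)·141/5996 = 0.77791770·0.023515677 = 0.018293261.
SE(ȳ) = √(0.018293261) = 0.13525.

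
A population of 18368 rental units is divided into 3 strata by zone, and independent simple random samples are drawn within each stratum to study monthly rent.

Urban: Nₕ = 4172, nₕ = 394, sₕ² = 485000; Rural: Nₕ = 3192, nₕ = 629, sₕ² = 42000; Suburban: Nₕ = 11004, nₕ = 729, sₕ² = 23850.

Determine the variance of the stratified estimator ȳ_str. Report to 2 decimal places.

70.09

Var(ȳ_str) = Σₕ Wₕ²(1 − fₕ)sₕ²/nₕ with Wₕ = Nₕ/N, N = 18368.
Urban: Wₕ = 0.22713415; term = 0.22713415²·(1 − 0.09443912)·485000/394 = 57.507969.
Rural: Wₕ = 0.17378049; term = 0.17378049²·(1 − 0.19705514)·42000/629 = 1.6191474.
Suburban: Wₕ = 0.59908537; term = 0.59908537²·(1 − 0.06624864)·23850/729 = 10.964013.
Sum = 70.091129.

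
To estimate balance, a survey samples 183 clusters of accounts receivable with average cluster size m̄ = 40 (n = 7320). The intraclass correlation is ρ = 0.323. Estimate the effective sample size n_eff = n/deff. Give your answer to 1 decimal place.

538.4

deff = 1 + (40 − 1)·0.323 = 1 + 12.597 = 13.597.
n_eff = 7320 / 13.597 = 538.4.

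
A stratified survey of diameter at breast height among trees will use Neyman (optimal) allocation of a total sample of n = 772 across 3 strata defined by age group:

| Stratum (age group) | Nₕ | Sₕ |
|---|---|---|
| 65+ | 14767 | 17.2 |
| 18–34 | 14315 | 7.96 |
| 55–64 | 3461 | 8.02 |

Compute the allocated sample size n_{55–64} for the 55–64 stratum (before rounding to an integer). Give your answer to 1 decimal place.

Neyman allocation: nₕ = n·NₕSₕ / Σⱼ NⱼSⱼ.
Σ NⱼSⱼ = 14767·17.2 + 14315·7.96 + 3461·8.02 = 395697.02.
n_{55–64} = 772·3461·8.02 / 395697.02 = 54.2.

54.2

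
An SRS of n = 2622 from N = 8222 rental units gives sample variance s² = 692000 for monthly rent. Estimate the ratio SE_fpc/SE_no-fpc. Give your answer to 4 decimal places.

f = n/N = 2622/8222 = 0.31890051.
SE_no-fpc = √(s²/n) = 16.245635; SE_fpc = √((1−f)s²/n) = 13.40732.
Ratio = √(1−f) = 0.82528752.

0.8253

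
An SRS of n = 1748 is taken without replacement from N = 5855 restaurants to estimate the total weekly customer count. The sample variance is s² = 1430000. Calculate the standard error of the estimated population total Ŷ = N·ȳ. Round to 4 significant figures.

Var(Ŷ) = N²·Var(ȳ) = N²·(1 − n/N)·s²/n.
f = 1748/5855 = 0.29854825; Var(ȳ) = 0.70145175·1430000/1748 = 573.84211.
Var(Ŷ) = 5855² · 573.84211 = 1.9671896 × 10^10.
SE(Ŷ) = √(1.9671896 × 10^10) = 140300.

140300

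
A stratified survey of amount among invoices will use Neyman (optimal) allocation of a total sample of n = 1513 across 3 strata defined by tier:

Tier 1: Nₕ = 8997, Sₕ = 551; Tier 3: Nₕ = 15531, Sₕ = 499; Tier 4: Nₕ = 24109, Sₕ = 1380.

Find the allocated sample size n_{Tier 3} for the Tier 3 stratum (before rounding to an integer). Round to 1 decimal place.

Neyman allocation: nₕ = n·NₕSₕ / Σⱼ NⱼSⱼ.
Σ NⱼSⱼ = 8997·551 + 15531·499 + 24109·1380 = 4.5977736 × 10^7.
n_{Tier 3} = 1513·15531·499 / (4.5977736 × 10^7) = 255.0.

255.0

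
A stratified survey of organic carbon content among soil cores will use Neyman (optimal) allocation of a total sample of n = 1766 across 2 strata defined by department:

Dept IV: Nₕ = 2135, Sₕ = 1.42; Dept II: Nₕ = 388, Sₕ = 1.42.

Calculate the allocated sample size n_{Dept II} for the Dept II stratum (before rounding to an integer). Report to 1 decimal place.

271.6

Neyman allocation: nₕ = n·NₕSₕ / Σⱼ NⱼSⱼ.
Σ NⱼSⱼ = 2135·1.42 + 388·1.42 = 3582.66.
n_{Dept II} = 1766·388·1.42 / 3582.66 = 271.6.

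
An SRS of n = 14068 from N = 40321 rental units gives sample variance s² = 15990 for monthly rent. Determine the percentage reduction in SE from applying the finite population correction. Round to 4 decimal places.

19.3092

f = n/N = 14068/40321 = 0.34890008.
SE_no-fpc = √(s²/n) = 1.0661248; SE_fpc = √((1−f)s²/n) = 0.86026425.
Ratio = √(1−f) = 0.80690763. Reduction = 100·(1 − 0.80690763) = 19.3092%.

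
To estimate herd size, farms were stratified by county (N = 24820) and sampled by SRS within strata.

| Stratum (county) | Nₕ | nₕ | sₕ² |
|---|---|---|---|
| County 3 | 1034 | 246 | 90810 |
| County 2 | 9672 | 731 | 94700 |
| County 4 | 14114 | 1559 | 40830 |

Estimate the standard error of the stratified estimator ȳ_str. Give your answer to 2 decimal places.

Var(ȳ_str) = Σₕ Wₕ²(1 − fₕ)sₕ²/nₕ with Wₕ = Nₕ/N, N = 24820.
County 3: Wₕ = 0.04165995; term = 0.04165995²·(1 − 0.23791103)·90810/246 = 0.48824946.
County 2: Wₕ = 0.38968574; term = 0.38968574²·(1 − 0.07557899)·94700/731 = 18.185759.
County 4: Wₕ = 0.56865431; term = 0.56865431²·(1 − 0.11045770)·40830/1559 = 7.5334956.
Sum = 26.207504.
SE = √(26.207504) = 5.12.

5.12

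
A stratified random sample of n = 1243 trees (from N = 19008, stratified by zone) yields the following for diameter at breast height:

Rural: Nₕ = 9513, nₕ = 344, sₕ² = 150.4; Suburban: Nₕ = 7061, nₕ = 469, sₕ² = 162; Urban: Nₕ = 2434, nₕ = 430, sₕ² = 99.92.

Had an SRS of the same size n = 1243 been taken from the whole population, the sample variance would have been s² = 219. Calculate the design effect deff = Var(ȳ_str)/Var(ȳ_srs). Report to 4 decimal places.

Var(ȳ_str) = Σ Wₕ²(1−fₕ)sₕ²/nₕ with Wₕ = Nₕ/19008:
  Rural: (9513/19008)²·(1−344/9513)·150.4/344 = 0.10554946
  Suburban: (7061/19008)²·(1−469/7061)·162/469 = 0.044499255
  Urban: (2434/19008)²·(1−430/2434)·99.92/430 = 0.0031371076
  → Var(ȳ_str) = 0.15318582.
Var(ȳ_srs) = (1 − 1243/19008)·219/1243 = 0.16466518.
deff = 0.15318582 / 0.16466518 = 0.9303.

0.9303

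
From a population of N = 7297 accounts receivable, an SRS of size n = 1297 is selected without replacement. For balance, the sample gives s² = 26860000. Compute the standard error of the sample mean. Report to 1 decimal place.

130.5

Under SRS without replacement, Var(ȳ) = (1 − f)·s²/n with f = n/N = 1297/7297 = 0.17774428.
Var(ȳ) = (1 − 0.17774428)·26860000/1297 = 0.82225572·20709.329 = 17028.364.
SE(ȳ) = √(17028.364) = 130.5.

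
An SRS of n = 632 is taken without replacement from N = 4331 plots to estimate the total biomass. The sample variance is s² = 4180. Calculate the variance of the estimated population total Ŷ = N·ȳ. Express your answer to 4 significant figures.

1.060 × 10^8

Var(Ŷ) = N²·Var(ȳ) = N²·(1 − n/N)·s²/n.
f = 632/4331 = 0.14592473; Var(ȳ) = 0.85407527·4180/632 = 5.648789.
Var(Ŷ) = 4331² · 5.648789 = 1.059575 × 10^8.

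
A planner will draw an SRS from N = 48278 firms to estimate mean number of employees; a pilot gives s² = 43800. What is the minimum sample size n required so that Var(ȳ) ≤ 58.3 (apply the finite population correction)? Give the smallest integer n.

740

Without fpc, n₀ = s²/D = 43800/58.3 = 751.2864.
With fpc, (1 − n/N)·s²/n ≤ D requires n ≥ n₀/(1 + n₀/N) = 751.2864/(1 + 751.2864/48278) = 739.7743.
Rounding up, n = 740.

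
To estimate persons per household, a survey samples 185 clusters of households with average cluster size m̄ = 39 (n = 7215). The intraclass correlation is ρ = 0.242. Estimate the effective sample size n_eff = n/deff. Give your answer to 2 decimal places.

707.63

deff = 1 + (39 − 1)·0.242 = 1 + 9.196 = 10.196.
n_eff = 7215 / 10.196 = 707.63.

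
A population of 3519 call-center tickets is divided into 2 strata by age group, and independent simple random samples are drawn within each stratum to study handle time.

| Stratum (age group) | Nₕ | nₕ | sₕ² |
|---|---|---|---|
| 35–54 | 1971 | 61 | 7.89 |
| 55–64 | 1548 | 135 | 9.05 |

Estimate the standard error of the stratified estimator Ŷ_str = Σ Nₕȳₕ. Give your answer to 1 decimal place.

Var(Ŷ_str) = Σₕ Nₕ²(1 − fₕ)sₕ²/nₕ.
35–54: 1971²·(1 − 61/1971)·7.89/61 = 486930.7.
55–64: 1548²·(1 − 135/1548)·9.05/135 = 146631.72.
Sum = 633562.42.
SE = √(633562.42) = 796.0.

796.0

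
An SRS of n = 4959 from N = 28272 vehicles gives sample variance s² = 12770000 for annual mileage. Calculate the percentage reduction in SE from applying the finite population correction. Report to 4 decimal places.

9.1927

f = n/N = 4959/28272 = 0.17540323.
SE_no-fpc = √(s²/n) = 50.7456; SE_fpc = √((1−f)s²/n) = 46.080715.
Ratio = √(1−f) = 0.90807311. Reduction = 100·(1 − 0.90807311) = 9.1927%.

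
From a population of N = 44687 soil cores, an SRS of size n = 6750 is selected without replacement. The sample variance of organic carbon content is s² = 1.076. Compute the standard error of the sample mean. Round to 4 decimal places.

0.0116

Under SRS without replacement, Var(ȳ) = (1 − f)·s²/n with f = n/N = 6750/44687 = 0.15105064.
Var(ȳ) = (1 − 0.15105064)·1.076/6750 = 0.84894936·1.5940741 × 10^-4 = 1.3532882 × 10^-4.
SE(ȳ) = √(1.3532882 × 10^-4) = 0.0116.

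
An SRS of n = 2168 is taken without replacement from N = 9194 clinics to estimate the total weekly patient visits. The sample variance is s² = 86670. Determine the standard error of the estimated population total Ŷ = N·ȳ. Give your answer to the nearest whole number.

Var(Ŷ) = N²·Var(ȳ) = N²·(1 − n/N)·s²/n.
f = 2168/9194 = 0.23580596; Var(ȳ) = 0.76419404·86670/2168 = 30.550137.
Var(Ŷ) = 9194² · 30.550137 = 2.582392 × 10^9.
SE(Ŷ) = √(2.582392 × 10^9) = 50817.

50817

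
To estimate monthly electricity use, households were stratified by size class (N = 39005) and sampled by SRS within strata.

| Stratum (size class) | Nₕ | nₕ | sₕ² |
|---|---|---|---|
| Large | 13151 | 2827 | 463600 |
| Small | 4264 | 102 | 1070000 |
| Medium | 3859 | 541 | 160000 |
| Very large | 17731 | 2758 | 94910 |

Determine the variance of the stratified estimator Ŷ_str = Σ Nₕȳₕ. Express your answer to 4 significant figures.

2.214 × 10^11

Var(Ŷ_str) = Σₕ Nₕ²(1 − fₕ)sₕ²/nₕ.
Large: 13151²·(1 − 2827/13151)·463600/2827 = 2.2265087 × 10^10.
Small: 4264²·(1 − 102/4264)·1070000/102 = 1.8616708 × 10^11.
Medium: 3859²·(1 − 541/3859)·160000/541 = 3.7868132 × 10^9.
Very large: 17731²·(1 − 2758/17731)·94910/2758 = 9.1360773 × 10^9.
Sum = 2.2135506 × 10^11.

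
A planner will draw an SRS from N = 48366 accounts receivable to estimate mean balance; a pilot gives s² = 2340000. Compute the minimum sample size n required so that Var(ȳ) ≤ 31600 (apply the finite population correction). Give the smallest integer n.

74

Without fpc, n₀ = s²/D = 2340000/31600 = 74.0506.
With fpc, (1 − n/N)·s²/n ≤ D requires n ≥ n₀/(1 + n₀/N) = 74.0506/(1 + 74.0506/48366) = 73.9374.
Rounding up, n = 74.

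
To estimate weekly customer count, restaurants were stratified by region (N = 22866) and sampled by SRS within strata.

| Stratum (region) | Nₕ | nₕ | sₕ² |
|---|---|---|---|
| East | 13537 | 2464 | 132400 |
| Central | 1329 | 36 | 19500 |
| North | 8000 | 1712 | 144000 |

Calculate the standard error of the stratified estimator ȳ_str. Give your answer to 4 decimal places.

Var(ȳ_str) = Σₕ Wₕ²(1 − fₕ)sₕ²/nₕ with Wₕ = Nₕ/N, N = 22866.
East: Wₕ = 0.59201434; term = 0.59201434²·(1 − 0.18201965)·132400/2464 = 15.404748.
Central: Wₕ = 0.05812123; term = 0.05812123²·(1 − 0.02708804)·19500/36 = 1.7802263.
North: Wₕ = 0.34986443; term = 0.34986443²·(1 − 0.21400000)·144000/1712 = 8.0924654.
Sum = 25.27744.
SE = √(25.27744) = 5.0277.

5.0277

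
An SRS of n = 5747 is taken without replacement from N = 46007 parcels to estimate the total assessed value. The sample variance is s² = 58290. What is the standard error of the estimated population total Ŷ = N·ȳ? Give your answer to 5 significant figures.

Var(Ŷ) = N²·Var(ȳ) = N²·(1 − n/N)·s²/n.
f = 5747/46007 = 0.12491577; Var(ȳ) = 0.87508423·58290/5747 = 8.875702.
Var(Ŷ) = 46007² · 8.875702 = 1.8786702 × 10^10.
SE(Ŷ) = √(1.8786702 × 10^10) = 137060.

137060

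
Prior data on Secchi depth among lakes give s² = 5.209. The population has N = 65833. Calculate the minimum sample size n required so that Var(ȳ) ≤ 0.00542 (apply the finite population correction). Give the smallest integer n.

948

Without fpc, n₀ = s²/D = 5.209/0.00542 = 961.0701.
With fpc, (1 − n/N)·s²/n ≤ D requires n ≥ n₀/(1 + n₀/N) = 961.0701/(1 + 961.0701/65833) = 947.2417.
Rounding up, n = 948.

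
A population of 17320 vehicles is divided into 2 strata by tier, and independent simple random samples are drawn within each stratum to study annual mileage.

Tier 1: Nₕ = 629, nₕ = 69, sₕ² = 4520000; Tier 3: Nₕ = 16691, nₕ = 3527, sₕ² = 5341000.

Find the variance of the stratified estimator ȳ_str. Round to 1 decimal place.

Var(ȳ_str) = Σₕ Wₕ²(1 − fₕ)sₕ²/nₕ with Wₕ = Nₕ/N, N = 17320.
Tier 1: Wₕ = 0.03631640; term = 0.03631640²·(1 − 0.10969793)·4520000/69 = 76.918754.
Tier 3: Wₕ = 0.96368360; term = 0.96368360²·(1 − 0.21131149)·5341000/3527 = 1109.1533.
Sum = 1186.0721.

1186.1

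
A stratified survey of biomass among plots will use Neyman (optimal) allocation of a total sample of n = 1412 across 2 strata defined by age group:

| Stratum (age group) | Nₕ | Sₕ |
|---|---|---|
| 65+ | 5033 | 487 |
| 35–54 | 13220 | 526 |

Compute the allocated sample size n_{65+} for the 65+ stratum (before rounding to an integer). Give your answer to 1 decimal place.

Neyman allocation: nₕ = n·NₕSₕ / Σⱼ NⱼSⱼ.
Σ NⱼSⱼ = 5033·487 + 13220·526 = 9.404791 × 10^6.
n_{65+} = 1412·5033·487 / (9.404791 × 10^6) = 368.0.

368.0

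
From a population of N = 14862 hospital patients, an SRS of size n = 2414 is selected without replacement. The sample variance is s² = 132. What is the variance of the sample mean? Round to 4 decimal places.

Under SRS without replacement, Var(ȳ) = (1 − f)·s²/n with f = n/N = 2414/14862 = 0.16242767.
Var(ȳ) = (1 − 0.16242767)·132/2414 = 0.83757233·0.054681027 = 0.045799316.

0.0458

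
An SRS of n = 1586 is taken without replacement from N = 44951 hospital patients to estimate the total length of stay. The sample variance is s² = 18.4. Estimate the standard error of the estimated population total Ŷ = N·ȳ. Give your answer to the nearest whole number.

Var(Ŷ) = N²·Var(ȳ) = N²·(1 − n/N)·s²/n.
f = 1586/44951 = 0.03528286; Var(ȳ) = 0.96471714·18.4/1586 = 0.011192179.
Var(Ŷ) = 44951² · 0.011192179 = 2.2614832 × 10^7.
SE(Ŷ) = √(2.2614832 × 10^7) = 4756.

4756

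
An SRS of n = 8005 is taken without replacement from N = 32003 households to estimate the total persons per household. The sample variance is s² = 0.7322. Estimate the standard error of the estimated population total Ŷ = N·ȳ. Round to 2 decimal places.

265.04

Var(Ŷ) = N²·Var(ȳ) = N²·(1 − n/N)·s²/n.
f = 8005/32003 = 0.25013280; Var(ȳ) = 0.74986720·0.7322/8005 = 6.8588728 × 10^-5.
Var(Ŷ) = 32003² · (6.8588728 × 10^-5) = 70248.027.
SE(Ŷ) = √(70248.027) = 265.04.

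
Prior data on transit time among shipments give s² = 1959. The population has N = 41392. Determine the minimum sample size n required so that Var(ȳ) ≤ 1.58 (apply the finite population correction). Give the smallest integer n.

1204

Without fpc, n₀ = s²/D = 1959/1.58 = 1239.8734.
With fpc, (1 − n/N)·s²/n ≤ D requires n ≥ n₀/(1 + n₀/N) = 1239.8734/(1 + 1239.8734/41392) = 1203.8139.
Rounding up, n = 1204.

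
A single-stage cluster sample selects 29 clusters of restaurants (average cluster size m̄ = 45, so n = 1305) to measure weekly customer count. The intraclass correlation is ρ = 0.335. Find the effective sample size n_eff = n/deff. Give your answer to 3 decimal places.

deff = 1 + (45 − 1)·0.335 = 1 + 14.74 = 15.74.
n_eff = 1305 / 15.74 = 82.910.

82.910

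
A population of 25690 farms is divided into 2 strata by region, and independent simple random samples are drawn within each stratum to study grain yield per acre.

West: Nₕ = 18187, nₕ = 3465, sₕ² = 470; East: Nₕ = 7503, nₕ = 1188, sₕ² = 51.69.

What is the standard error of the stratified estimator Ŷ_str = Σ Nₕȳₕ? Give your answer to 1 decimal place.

6195.1

Var(Ŷ_str) = Σₕ Nₕ²(1 − fₕ)sₕ²/nₕ.
West: 18187²·(1 − 3465/18187)·470/3465 = 3.6318048 × 10^7.
East: 7503²·(1 − 1188/7503)·51.69/1188 = 2.0615715 × 10^6.
Sum = 3.837962 × 10^7.
SE = √(3.837962 × 10^7) = 6195.1.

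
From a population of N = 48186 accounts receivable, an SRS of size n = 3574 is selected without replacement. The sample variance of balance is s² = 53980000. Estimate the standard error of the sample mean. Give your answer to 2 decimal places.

Under SRS without replacement, Var(ȳ) = (1 − f)·s²/n with f = n/N = 3574/48186 = 0.07417092.
Var(ȳ) = (1 − 0.07417092)·53980000/3574 = 0.92582908·15103.525 = 13983.283.
SE(ȳ) = √(13983.283) = 118.25.

118.25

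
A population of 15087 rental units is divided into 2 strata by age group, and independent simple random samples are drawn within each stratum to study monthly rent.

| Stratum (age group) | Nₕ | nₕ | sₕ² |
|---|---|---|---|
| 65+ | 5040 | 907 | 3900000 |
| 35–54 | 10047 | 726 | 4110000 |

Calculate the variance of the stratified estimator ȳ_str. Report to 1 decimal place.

2722.7

Var(ȳ_str) = Σₕ Wₕ²(1 − fₕ)sₕ²/nₕ with Wₕ = Nₕ/N, N = 15087.
65+: Wₕ = 0.33406244; term = 0.33406244²·(1 − 0.17996032)·3900000/907 = 393.50249.
35–54: Wₕ = 0.66593756; term = 0.66593756²·(1 − 0.07226038)·4110000/726 = 2329.1547.
Sum = 2722.6572.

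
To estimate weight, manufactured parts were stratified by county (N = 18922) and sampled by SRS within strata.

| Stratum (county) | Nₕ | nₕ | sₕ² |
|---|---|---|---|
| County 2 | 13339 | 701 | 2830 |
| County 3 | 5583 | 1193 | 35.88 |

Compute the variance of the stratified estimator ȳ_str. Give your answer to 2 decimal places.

Var(ȳ_str) = Σₕ Wₕ²(1 − fₕ)sₕ²/nₕ with Wₕ = Nₕ/N, N = 18922.
County 2: Wₕ = 0.70494662; term = 0.70494662²·(1 − 0.05255267)·2830/701 = 1.900798.
County 3: Wₕ = 0.29505338; term = 0.29505338²·(1 − 0.21368440)·35.88/1193 = 0.0020587806.
Sum = 1.9028568.

1.90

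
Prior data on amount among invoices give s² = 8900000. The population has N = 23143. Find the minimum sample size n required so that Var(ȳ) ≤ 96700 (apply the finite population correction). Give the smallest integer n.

92

Without fpc, n₀ = s²/D = 8900000/96700 = 92.0372.
With fpc, (1 − n/N)·s²/n ≤ D requires n ≥ n₀/(1 + n₀/N) = 92.0372/(1 + 92.0372/23143) = 91.6726.
Rounding up, n = 92.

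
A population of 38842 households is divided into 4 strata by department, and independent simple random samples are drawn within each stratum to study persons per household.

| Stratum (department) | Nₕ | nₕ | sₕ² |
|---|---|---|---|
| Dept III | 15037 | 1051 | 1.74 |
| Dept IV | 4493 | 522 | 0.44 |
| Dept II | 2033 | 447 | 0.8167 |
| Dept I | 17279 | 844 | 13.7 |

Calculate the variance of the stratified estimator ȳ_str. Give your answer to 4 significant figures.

Var(ȳ_str) = Σₕ Wₕ²(1 − fₕ)sₕ²/nₕ with Wₕ = Nₕ/N, N = 38842.
Dept III: Wₕ = 0.38713249; term = 0.38713249²·(1 − 0.06989426)·1.74/1051 = 2.3077996 × 10^-4.
Dept IV: Wₕ = 0.11567376; term = 0.11567376²·(1 − 0.11618073)·0.44/522 = 9.9681671 × 10^-6.
Dept II: Wₕ = 0.05234025; term = 0.05234025²·(1 − 0.21987211)·0.8167/447 = 3.9047427 × 10^-6.
Dept I: Wₕ = 0.44485351; term = 0.44485351²·(1 − 0.04884542)·13.7/844 = 0.0030553662.
Sum = 0.0033000191.

0.003300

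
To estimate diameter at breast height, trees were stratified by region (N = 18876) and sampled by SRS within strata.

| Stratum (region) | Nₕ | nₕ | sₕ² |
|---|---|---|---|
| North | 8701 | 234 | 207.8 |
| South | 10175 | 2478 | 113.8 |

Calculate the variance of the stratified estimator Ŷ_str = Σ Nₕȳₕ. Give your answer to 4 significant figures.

Var(Ŷ_str) = Σₕ Nₕ²(1 − fₕ)sₕ²/nₕ.
North: 8701²·(1 − 234/8701)·207.8/234 = 6.5422693 × 10^7.
South: 10175²·(1 − 2478/10175)·113.8/2478 = 3.5966391 × 10^6.
Sum = 6.9019332 × 10^7.

6.902 × 10^7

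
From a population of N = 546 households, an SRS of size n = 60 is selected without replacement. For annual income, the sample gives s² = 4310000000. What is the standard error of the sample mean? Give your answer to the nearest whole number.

7996

Under SRS without replacement, Var(ȳ) = (1 − f)·s²/n with f = n/N = 60/546 = 0.10989011.
Var(ȳ) = (1 − 0.10989011)·4310000000/60 = 0.89010989·7.1833333 × 10^7 = 6.393956 × 10^7.
SE(ȳ) = √(6.393956 × 10^7) = 7996.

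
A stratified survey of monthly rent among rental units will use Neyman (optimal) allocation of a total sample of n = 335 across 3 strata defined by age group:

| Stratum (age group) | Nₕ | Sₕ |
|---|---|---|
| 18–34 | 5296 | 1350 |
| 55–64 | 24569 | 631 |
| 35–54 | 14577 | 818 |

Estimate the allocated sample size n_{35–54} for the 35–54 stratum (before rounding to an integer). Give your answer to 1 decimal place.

Neyman allocation: nₕ = n·NₕSₕ / Σⱼ NⱼSⱼ.
Σ NⱼSⱼ = 5296·1350 + 24569·631 + 14577·818 = 3.4576625 × 10^7.
n_{35–54} = 335·14577·818 / (3.4576625 × 10^7) = 115.5.

115.5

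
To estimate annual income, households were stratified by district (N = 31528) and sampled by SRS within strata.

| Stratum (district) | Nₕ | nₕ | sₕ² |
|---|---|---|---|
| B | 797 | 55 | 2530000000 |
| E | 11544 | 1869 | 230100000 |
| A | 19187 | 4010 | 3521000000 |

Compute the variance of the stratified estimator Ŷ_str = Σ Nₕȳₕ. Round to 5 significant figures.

Var(Ŷ_str) = Σₕ Nₕ²(1 − fₕ)sₕ²/nₕ.
B: 797²·(1 − 55/797)·2530000000/55 = 2.7203204 × 10^13.
E: 11544²·(1 − 1869/11544)·230100000/1869 = 1.3750377 × 10^13.
A: 19187²·(1 − 4010/19187)·3521000000/4010 = 2.5569054 × 10^14.
Sum = 2.9664412 × 10^14.

2.9664 × 10^14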